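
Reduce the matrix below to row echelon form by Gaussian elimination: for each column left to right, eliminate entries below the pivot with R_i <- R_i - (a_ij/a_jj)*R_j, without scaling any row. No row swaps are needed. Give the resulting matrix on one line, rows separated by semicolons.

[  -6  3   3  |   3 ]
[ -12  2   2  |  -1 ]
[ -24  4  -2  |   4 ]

REF = [-6 3 3 3; 0 -4 -4 -7; 0 0 -6 6]

Forward elimination:
R2 <- R2 - (2)*R1:  [  0  -4  -4  -7 ]
R3 <- R3 - (4)*R1:  [   0   -8  -14   -8 ]
R3 <- R3 - (2)*R2:  [  0   0  -6   6 ]
Row echelon form:
[ -6   3   3  |   3 ]
[  0  -4  -4  |  -7 ]
[  0   0  -6  |   6 ]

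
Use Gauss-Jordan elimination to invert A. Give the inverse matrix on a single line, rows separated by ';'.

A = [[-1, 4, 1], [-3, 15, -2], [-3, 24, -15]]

Gauss-Jordan on [A | I]:
R1 <- (1/-1)*R1:  [  1  -4  -1  |  -1   0   0 ]
R2 <- R2 - (-3)*R1:  [  0   3  -5  |  -3   1   0 ]
R3 <- R3 - (-3)*R1:  [   0   12  -18  |   -3    0    1 ]
R2 <- (1/3)*R2:  [    0     1  -5/3  |    -1   1/3     0 ]
R1 <- R1 - (-4)*R2:  [     1      0  -23/3  |     -5    4/3      0 ]
R3 <- R3 - (12)*R2:  [  0   0   2  |   9  -4   1 ]
R3 <- (1/2)*R3:  [   0    0    1  |  9/2   -2  1/2 ]
R1 <- R1 - (-23/3)*R3:  [    1     0     0  |  59/2   -14  23/6 ]
R2 <- R2 - (-5/3)*R3:  [    0     1     0  |  13/2    -3   5/6 ]
Right block of [I | A^{-1}] is the inverse:
[ 59/2  -14  23/6 ]
[ 13/2   -3   5/6 ]
[  9/2   -2   1/2 ]

inverse = [59/2 -14 23/6; 13/2 -3 5/6; 9/2 -2 1/2]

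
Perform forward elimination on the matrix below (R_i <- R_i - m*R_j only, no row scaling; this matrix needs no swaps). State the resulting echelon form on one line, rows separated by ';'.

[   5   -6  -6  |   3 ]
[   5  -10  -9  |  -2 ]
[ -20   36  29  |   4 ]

Forward elimination:
R2 <- R2 - (1)*R1:  [  0  -4  -3  -5 ]
R3 <- R3 - (-4)*R1:  [  0  12   5  16 ]
R3 <- R3 - (-3)*R2:  [  0   0  -4   1 ]
Row echelon form:
[ 5  -6  -6  |   3 ]
[ 0  -4  -3  |  -5 ]
[ 0   0  -4  |   1 ]

REF = [5 -6 -6 3; 0 -4 -3 -5; 0 0 -4 1]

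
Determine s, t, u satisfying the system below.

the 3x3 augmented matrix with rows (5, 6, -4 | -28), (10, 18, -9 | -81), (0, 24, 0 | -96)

(0, -4, 1)

Forward elimination on [A|b]:
R2 <- R2 - (2)*R1:  [   0    6   -1  -25 ]
R3 <- R3 - (4)*R2:  [ 0  0  4  4 ]
Row echelon form:
[ 5  6  -4  |  -28 ]
[ 0  6  -1  |  -25 ]
[ 0  0   4  |    4 ]
Back-substitution:
u = (4) / 4 = 1
t = (-25 - (-1)*(1)) / 6 = -4
s = (-28 - (6)*(-4) - (-4)*(1)) / 5 = 0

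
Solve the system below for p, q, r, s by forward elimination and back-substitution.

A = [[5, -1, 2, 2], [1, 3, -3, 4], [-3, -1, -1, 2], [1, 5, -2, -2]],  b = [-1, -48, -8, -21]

(-1, -4, 5, -5)

Forward elimination on [A|b]:
R2 <- R2 - (1/5)*R1:  [      0    16/5   -17/5    18/5  -239/5 ]
R3 <- R3 - (-3/5)*R1:  [     0   -8/5    1/5   16/5  -43/5 ]
R4 <- R4 - (1/5)*R1:  [      0    26/5   -12/5   -12/5  -104/5 ]
R3 <- R3 - (-1/2)*R2:  [     0      0   -3/2      5  -65/2 ]
R4 <- R4 - (13/8)*R2:  [     0      0   25/8  -33/4  455/8 ]
R4 <- R4 - (-25/12)*R3:  [     0      0      0   13/6  -65/6 ]
Row echelon form:
[ 5    -1      2     2  |      -1 ]
[ 0  16/5  -17/5  18/5  |  -239/5 ]
[ 0     0   -3/2     5  |   -65/2 ]
[ 0     0      0  13/6  |   -65/6 ]
Back-substitution:
s = (-65/6) / (13/6) = -5
r = (-65/2 - (5)*(-5)) / (-3/2) = 5
q = (-239/5 - (-17/5)*(5) - (18/5)*(-5)) / (16/5) = -4
p = (-1 - (-1)*(-4) - (2)*(5) - (2)*(-5)) / 5 = -1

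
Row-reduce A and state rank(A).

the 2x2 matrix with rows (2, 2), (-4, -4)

Row reduction:
R2 <- R2 - (-2)*R1:  [ 0  0 ]
Row echelon form:
[ 2  2 ]
[ 0  0 ]
Nonzero rows / pivot columns: 1

rank(A) = 1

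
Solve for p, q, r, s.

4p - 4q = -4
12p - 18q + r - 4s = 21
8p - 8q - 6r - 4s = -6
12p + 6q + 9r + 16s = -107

(-5, -4, 1, -2)

Forward elimination on [A|b]:
R2 <- R2 - (3)*R1:  [  0  -6   1  -4  33 ]
R3 <- R3 - (2)*R1:  [  0   0  -6  -4   2 ]
R4 <- R4 - (3)*R1:  [   0   18    9   16  -95 ]
R4 <- R4 - (-3)*R2:  [  0   0  12   4   4 ]
R4 <- R4 - (-2)*R3:  [  0   0   0  -4   8 ]
Row echelon form:
[ 4  -4   0   0  |  -4 ]
[ 0  -6   1  -4  |  33 ]
[ 0   0  -6  -4  |   2 ]
[ 0   0   0  -4  |   8 ]
Back-substitution:
s = (8) / -4 = -2
r = (2 - (-4)*(-2)) / -6 = 1
q = (33 - (1)*(1) - (-4)*(-2)) / -6 = -4
p = (-4 - (-4)*(-4)) / 4 = -5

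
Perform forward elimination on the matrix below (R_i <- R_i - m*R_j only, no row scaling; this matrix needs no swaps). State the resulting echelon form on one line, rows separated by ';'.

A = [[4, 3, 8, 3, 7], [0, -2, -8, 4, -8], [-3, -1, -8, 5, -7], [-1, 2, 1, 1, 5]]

REF = [4 3 8 3 7; 0 -2 -8 4 -8; 0 0 -7 39/4 -27/4; 0 0 0 -109/28 97/28]

Forward elimination:
R3 <- R3 - (-3/4)*R1:  [    0   5/4    -2  29/4  -7/4 ]
R4 <- R4 - (-1/4)*R1:  [    0  11/4     3   7/4  27/4 ]
R3 <- R3 - (-5/8)*R2:  [     0      0     -7   39/4  -27/4 ]
R4 <- R4 - (-11/8)*R2:  [     0      0     -8   29/4  -17/4 ]
R4 <- R4 - (8/7)*R3:  [       0        0        0  -109/28    97/28 ]
Row echelon form:
[ 4   3   8        3      7 ]
[ 0  -2  -8        4     -8 ]
[ 0   0  -7     39/4  -27/4 ]
[ 0   0   0  -109/28  97/28 ]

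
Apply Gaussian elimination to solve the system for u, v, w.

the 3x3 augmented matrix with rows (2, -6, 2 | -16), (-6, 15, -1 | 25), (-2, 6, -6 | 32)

Forward elimination on [A|b]:
R2 <- R2 - (-3)*R1:  [   0   -3    5  -23 ]
R3 <- R3 - (-1)*R1:  [  0   0  -4  16 ]
Row echelon form:
[ 2  -6   2  |  -16 ]
[ 0  -3   5  |  -23 ]
[ 0   0  -4  |   16 ]
Back-substitution:
w = (16) / -4 = -4
v = (-23 - (5)*(-4)) / -3 = 1
u = (-16 - (-6)*(1) - (2)*(-4)) / 2 = -1

(-1, 1, -4)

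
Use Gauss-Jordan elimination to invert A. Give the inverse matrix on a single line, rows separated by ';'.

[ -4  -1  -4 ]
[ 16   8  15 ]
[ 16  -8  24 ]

Gauss-Jordan on [A | I]:
R1 <- (1/-4)*R1:  [    1   1/4     1  |  -1/4     0     0 ]
R2 <- R2 - (16)*R1:  [  0   4  -1  |   4   1   0 ]
R3 <- R3 - (16)*R1:  [   0  -12    8  |    4    0    1 ]
R2 <- (1/4)*R2:  [    0     1  -1/4  |     1   1/4     0 ]
R1 <- R1 - (1/4)*R2:  [     1      0  17/16  |   -1/2  -1/16      0 ]
R3 <- R3 - (-12)*R2:  [  0   0   5  |  16   3   1 ]
R3 <- (1/5)*R3:  [    0     0     1  |  16/5   3/5   1/5 ]
R1 <- R1 - (17/16)*R3:  [      1       0       0  |  -39/10   -7/10  -17/80 ]
R2 <- R2 - (-1/4)*R3:  [    0     1     0  |   9/5   2/5  1/20 ]
Right block of [I | A^{-1}] is the inverse:
[ -39/10  -7/10  -17/80 ]
[    9/5    2/5    1/20 ]
[   16/5    3/5     1/5 ]

inverse = [-39/10 -7/10 -17/80; 9/5 2/5 1/20; 16/5 3/5 1/5]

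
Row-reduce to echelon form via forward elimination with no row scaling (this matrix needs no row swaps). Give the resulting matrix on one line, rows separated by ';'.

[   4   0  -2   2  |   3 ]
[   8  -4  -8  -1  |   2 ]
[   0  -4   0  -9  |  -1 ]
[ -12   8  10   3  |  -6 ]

REF = [4 0 -2 2 3; 0 -4 -4 -5 -4; 0 0 4 -4 3; 0 0 0 -5 -2]

Forward elimination:
R2 <- R2 - (2)*R1:  [  0  -4  -4  -5  -4 ]
R4 <- R4 - (-3)*R1:  [ 0  8  4  9  3 ]
R3 <- R3 - (1)*R2:  [  0   0   4  -4   3 ]
R4 <- R4 - (-2)*R2:  [  0   0  -4  -1  -5 ]
R4 <- R4 - (-1)*R3:  [  0   0   0  -5  -2 ]
Row echelon form:
[ 4   0  -2   2  |   3 ]
[ 0  -4  -4  -5  |  -4 ]
[ 0   0   4  -4  |   3 ]
[ 0   0   0  -5  |  -2 ]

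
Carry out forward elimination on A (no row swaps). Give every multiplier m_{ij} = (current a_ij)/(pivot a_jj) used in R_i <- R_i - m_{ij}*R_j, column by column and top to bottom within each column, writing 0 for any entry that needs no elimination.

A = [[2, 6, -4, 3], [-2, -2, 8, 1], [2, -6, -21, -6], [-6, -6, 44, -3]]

Forward elimination:
R2 <- R2 - (-1)*R1:  [ 0  4  4  4 ]
R3 <- R3 - (1)*R1:  [   0  -12  -17   -9 ]
R4 <- R4 - (-3)*R1:  [  0  12  32   6 ]
R3 <- R3 - (-3)*R2:  [  0   0  -5   3 ]
R4 <- R4 - (3)*R2:  [  0   0  20  -6 ]
R4 <- R4 - (-4)*R3:  [ 0  0  0  6 ]
Multipliers (in order of application): m_{21} = -1, m_{31} = 1, m_{41} = -3, m_{32} = -3, m_{42} = 3, m_{43} = -4

multipliers: -1, 1, -3, -3, 3, -4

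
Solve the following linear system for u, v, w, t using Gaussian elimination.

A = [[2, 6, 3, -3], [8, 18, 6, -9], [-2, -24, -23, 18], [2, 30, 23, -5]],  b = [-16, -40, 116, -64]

Forward elimination on [A|b]:
R2 <- R2 - (4)*R1:  [  0  -6  -6   3  24 ]
R3 <- R3 - (-1)*R1:  [   0  -18  -20   15  100 ]
R4 <- R4 - (1)*R1:  [   0   24   20   -2  -48 ]
R3 <- R3 - (3)*R2:  [  0   0  -2   6  28 ]
R4 <- R4 - (-4)*R2:  [  0   0  -4  10  48 ]
R4 <- R4 - (2)*R3:  [  0   0   0  -2  -8 ]
Row echelon form:
[ 2   6   3  -3  |  -16 ]
[ 0  -6  -6   3  |   24 ]
[ 0   0  -2   6  |   28 ]
[ 0   0   0  -2  |   -8 ]
Back-substitution:
t = (-8) / -2 = 4
w = (28 - (6)*(4)) / -2 = -2
v = (24 - (-6)*(-2) - (3)*(4)) / -6 = 0
u = (-16 - (6)*(0) - (3)*(-2) - (-3)*(4)) / 2 = 1

(1, 0, -2, 4)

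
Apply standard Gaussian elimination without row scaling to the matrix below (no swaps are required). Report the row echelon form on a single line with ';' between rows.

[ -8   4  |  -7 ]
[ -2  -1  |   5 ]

REF = [-8 4 -7; 0 -2 27/4]

Forward elimination:
R2 <- R2 - (1/4)*R1:  [    0    -2  27/4 ]
Row echelon form:
[ -8   4  |    -7 ]
[  0  -2  |  27/4 ]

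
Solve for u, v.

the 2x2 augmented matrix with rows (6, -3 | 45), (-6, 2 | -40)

(5, -5)

Forward elimination on [A|b]:
R2 <- R2 - (-1)*R1:  [  0  -1   5 ]
Row echelon form:
[ 6  -3  |  45 ]
[ 0  -1  |   5 ]
Back-substitution:
v = (5) / -1 = -5
u = (45 - (-3)*(-5)) / 6 = 5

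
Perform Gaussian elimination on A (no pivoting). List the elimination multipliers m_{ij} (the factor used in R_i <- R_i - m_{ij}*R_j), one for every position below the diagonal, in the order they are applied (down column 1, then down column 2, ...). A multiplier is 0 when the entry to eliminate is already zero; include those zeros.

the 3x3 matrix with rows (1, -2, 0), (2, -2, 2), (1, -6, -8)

multipliers: 2, 1, -2

Forward elimination:
R2 <- R2 - (2)*R1:  [ 0  2  2 ]
R3 <- R3 - (1)*R1:  [  0  -4  -8 ]
R3 <- R3 - (-2)*R2:  [  0   0  -4 ]
Multipliers (in order of application): m_{21} = 2, m_{31} = 1, m_{32} = -2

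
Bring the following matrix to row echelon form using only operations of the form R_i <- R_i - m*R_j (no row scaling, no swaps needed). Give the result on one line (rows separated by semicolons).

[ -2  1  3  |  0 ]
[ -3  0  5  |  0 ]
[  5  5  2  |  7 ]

Forward elimination:
R2 <- R2 - (3/2)*R1:  [    0  -3/2   1/2     0 ]
R3 <- R3 - (-5/2)*R1:  [    0  15/2  19/2     7 ]
R3 <- R3 - (-5)*R2:  [  0   0  12   7 ]
Row echelon form:
[ -2     1    3  |  0 ]
[  0  -3/2  1/2  |  0 ]
[  0     0   12  |  7 ]

REF = [-2 1 3 0; 0 -3/2 1/2 0; 0 0 12 7]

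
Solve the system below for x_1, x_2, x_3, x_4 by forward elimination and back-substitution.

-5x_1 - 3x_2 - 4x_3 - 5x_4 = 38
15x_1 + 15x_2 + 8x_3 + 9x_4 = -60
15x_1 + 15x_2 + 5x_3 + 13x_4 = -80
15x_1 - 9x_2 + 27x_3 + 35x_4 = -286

Forward elimination on [A|b]:
R2 <- R2 - (-3)*R1:  [  0   6  -4  -6  54 ]
R3 <- R3 - (-3)*R1:  [  0   6  -7  -2  34 ]
R4 <- R4 - (-3)*R1:  [    0   -18    15    20  -172 ]
R3 <- R3 - (1)*R2:  [   0    0   -3    4  -20 ]
R4 <- R4 - (-3)*R2:  [   0    0    3    2  -10 ]
R4 <- R4 - (-1)*R3:  [   0    0    0    6  -30 ]
Row echelon form:
[ -5  -3  -4  -5  |   38 ]
[  0   6  -4  -6  |   54 ]
[  0   0  -3   4  |  -20 ]
[  0   0   0   6  |  -30 ]
Back-substitution:
x_4 = (-30) / 6 = -5
x_3 = (-20 - (4)*(-5)) / -3 = 0
x_2 = (54 - (-4)*(0) - (-6)*(-5)) / 6 = 4
x_1 = (38 - (-3)*(4) - (-4)*(0) - (-5)*(-5)) / -5 = -5

(-5, 4, 0, -5)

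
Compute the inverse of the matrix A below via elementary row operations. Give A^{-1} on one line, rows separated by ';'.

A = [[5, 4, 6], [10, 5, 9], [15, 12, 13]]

Gauss-Jordan on [A | I]:
R1 <- (1/5)*R1:  [   1  4/5  6/5  |  1/5    0    0 ]
R2 <- R2 - (10)*R1:  [  0  -3  -3  |  -2   1   0 ]
R3 <- R3 - (15)*R1:  [  0   0  -5  |  -3   0   1 ]
R2 <- (1/-3)*R2:  [    0     1     1  |   2/3  -1/3     0 ]
R1 <- R1 - (4/5)*R2:  [    1     0   2/5  |  -1/3  4/15     0 ]
R3 <- (1/-5)*R3:  [    0     0     1  |   3/5     0  -1/5 ]
R1 <- R1 - (2/5)*R3:  [      1       0       0  |  -43/75    4/15    2/25 ]
R2 <- R2 - (1)*R3:  [    0     1     0  |  1/15  -1/3   1/5 ]
Right block of [I | A^{-1}] is the inverse:
[ -43/75  4/15  2/25 ]
[   1/15  -1/3   1/5 ]
[    3/5     0  -1/5 ]

inverse = [-43/75 4/15 2/25; 1/15 -1/3 1/5; 3/5 0 -1/5]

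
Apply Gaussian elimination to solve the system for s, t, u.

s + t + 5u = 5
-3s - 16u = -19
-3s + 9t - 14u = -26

(1, -1, 1)

Forward elimination on [A|b]:
R2 <- R2 - (-3)*R1:  [  0   3  -1  -4 ]
R3 <- R3 - (-3)*R1:  [   0   12    1  -11 ]
R3 <- R3 - (4)*R2:  [ 0  0  5  5 ]
Row echelon form:
[ 1  1   5  |   5 ]
[ 0  3  -1  |  -4 ]
[ 0  0   5  |   5 ]
Back-substitution:
u = (5) / 5 = 1
t = (-4 - (-1)*(1)) / 3 = -1
s = (5 - (1)*(-1) - (5)*(1)) / 1 = 1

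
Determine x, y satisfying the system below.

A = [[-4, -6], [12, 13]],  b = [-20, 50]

Forward elimination on [A|b]:
R2 <- R2 - (-3)*R1:  [   0   -5  -10 ]
Row echelon form:
[ -4  -6  |  -20 ]
[  0  -5  |  -10 ]
Back-substitution:
y = (-10) / -5 = 2
x = (-20 - (-6)*(2)) / -4 = 2

(2, 2)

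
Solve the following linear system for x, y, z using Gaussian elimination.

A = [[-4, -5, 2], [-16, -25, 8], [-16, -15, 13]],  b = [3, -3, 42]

(-3, 3, 3)

Forward elimination on [A|b]:
R2 <- R2 - (4)*R1:  [   0   -5    0  -15 ]
R3 <- R3 - (4)*R1:  [  0   5   5  30 ]
R3 <- R3 - (-1)*R2:  [  0   0   5  15 ]
Row echelon form:
[ -4  -5  2  |    3 ]
[  0  -5  0  |  -15 ]
[  0   0  5  |   15 ]
Back-substitution:
z = (15) / 5 = 3
y = (-15) / -5 = 3
x = (3 - (-5)*(3) - (2)*(3)) / -4 = -3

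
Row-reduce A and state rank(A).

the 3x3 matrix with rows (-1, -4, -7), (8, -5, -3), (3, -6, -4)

rank(A) = 3

Row reduction:
R2 <- R2 - (-8)*R1:  [   0  -37  -59 ]
R3 <- R3 - (-3)*R1:  [   0  -18  -25 ]
R3 <- R3 - (18/37)*R2:  [      0       0  137/37 ]
Row echelon form:
[ -1   -4      -7 ]
[  0  -37     -59 ]
[  0    0  137/37 ]
Nonzero rows / pivot columns: 3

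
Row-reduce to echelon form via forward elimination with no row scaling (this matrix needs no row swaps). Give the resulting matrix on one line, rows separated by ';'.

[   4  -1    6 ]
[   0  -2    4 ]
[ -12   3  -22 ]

Forward elimination:
R3 <- R3 - (-3)*R1:  [  0   0  -4 ]
Row echelon form:
[ 4  -1   6 ]
[ 0  -2   4 ]
[ 0   0  -4 ]

REF = [4 -1 6; 0 -2 4; 0 0 -4]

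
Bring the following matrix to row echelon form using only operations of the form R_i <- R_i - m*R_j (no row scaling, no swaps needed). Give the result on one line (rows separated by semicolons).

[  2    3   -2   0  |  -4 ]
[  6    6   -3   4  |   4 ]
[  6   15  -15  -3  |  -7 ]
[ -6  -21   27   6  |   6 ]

REF = [2 3 -2 0 -4; 0 -3 3 4 16; 0 0 -3 5 37; 0 0 0 5 41]

Forward elimination:
R2 <- R2 - (3)*R1:  [  0  -3   3   4  16 ]
R3 <- R3 - (3)*R1:  [  0   6  -9  -3   5 ]
R4 <- R4 - (-3)*R1:  [   0  -12   21    6   -6 ]
R3 <- R3 - (-2)*R2:  [  0   0  -3   5  37 ]
R4 <- R4 - (4)*R2:  [   0    0    9  -10  -70 ]
R4 <- R4 - (-3)*R3:  [  0   0   0   5  41 ]
Row echelon form:
[ 2   3  -2  0  |  -4 ]
[ 0  -3   3  4  |  16 ]
[ 0   0  -3  5  |  37 ]
[ 0   0   0  5  |  41 ]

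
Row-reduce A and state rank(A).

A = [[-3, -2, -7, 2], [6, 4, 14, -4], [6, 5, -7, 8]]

rank(A) = 2

Row reduction:
R2 <- R2 - (-2)*R1:  [ 0  0  0  0 ]
R3 <- R3 - (-2)*R1:  [   0    1  -21   12 ]
R2 <-> R3   (pivot in column 2 was zero)
[ -3  -2   -7   2 ]
[  0   1  -21  12 ]
[  0   0    0   0 ]
Row echelon form:
[ -3  -2   -7   2 ]
[  0   1  -21  12 ]
[  0   0    0   0 ]
Nonzero rows / pivot columns: 2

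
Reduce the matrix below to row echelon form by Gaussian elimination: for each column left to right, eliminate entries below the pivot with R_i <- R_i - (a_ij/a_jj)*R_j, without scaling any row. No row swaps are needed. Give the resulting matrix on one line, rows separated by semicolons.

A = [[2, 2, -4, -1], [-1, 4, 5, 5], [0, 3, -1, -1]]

Forward elimination:
R2 <- R2 - (-1/2)*R1:  [   0    5    3  9/2 ]
R3 <- R3 - (3/5)*R2:  [      0       0   -14/5  -37/10 ]
Row echelon form:
[ 2  2     -4      -1 ]
[ 0  5      3     9/2 ]
[ 0  0  -14/5  -37/10 ]

REF = [2 2 -4 -1; 0 5 3 9/2; 0 0 -14/5 -37/10]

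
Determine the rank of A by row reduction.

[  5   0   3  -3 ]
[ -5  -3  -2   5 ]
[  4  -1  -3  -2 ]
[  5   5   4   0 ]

rank(A) = 4

Row reduction:
R2 <- R2 - (-1)*R1:  [  0  -3   1   2 ]
R3 <- R3 - (4/5)*R1:  [     0     -1  -27/5    2/5 ]
R4 <- R4 - (1)*R1:  [ 0  5  1  3 ]
R3 <- R3 - (1/3)*R2:  [      0       0  -86/15   -4/15 ]
R4 <- R4 - (-5/3)*R2:  [    0     0   8/3  19/3 ]
R4 <- R4 - (-20/43)*R3:  [      0       0       0  267/43 ]
Row echelon form:
[ 5   0       3      -3 ]
[ 0  -3       1       2 ]
[ 0   0  -86/15   -4/15 ]
[ 0   0       0  267/43 ]
Nonzero rows / pivot columns: 4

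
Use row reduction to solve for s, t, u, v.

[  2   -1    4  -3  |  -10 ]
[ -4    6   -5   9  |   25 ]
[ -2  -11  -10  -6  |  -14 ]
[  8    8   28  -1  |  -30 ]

(5, 2, -3, 2)

Forward elimination on [A|b]:
R2 <- R2 - (-2)*R1:  [ 0  4  3  3  5 ]
R3 <- R3 - (-1)*R1:  [   0  -12   -6   -9  -24 ]
R4 <- R4 - (4)*R1:  [  0  12  12  11  10 ]
R3 <- R3 - (-3)*R2:  [  0   0   3   0  -9 ]
R4 <- R4 - (3)*R2:  [  0   0   3   2  -5 ]
R4 <- R4 - (1)*R3:  [ 0  0  0  2  4 ]
Row echelon form:
[ 2  -1  4  -3  |  -10 ]
[ 0   4  3   3  |    5 ]
[ 0   0  3   0  |   -9 ]
[ 0   0  0   2  |    4 ]
Back-substitution:
v = (4) / 2 = 2
u = (-9) / 3 = -3
t = (5 - (3)*(-3) - (3)*(2)) / 4 = 2
s = (-10 - (-1)*(2) - (4)*(-3) - (-3)*(2)) / 2 = 5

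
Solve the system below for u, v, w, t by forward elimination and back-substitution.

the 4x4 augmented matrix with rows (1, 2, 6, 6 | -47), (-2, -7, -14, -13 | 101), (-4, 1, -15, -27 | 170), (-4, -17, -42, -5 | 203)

(-3, 2, -5, -3)

Forward elimination on [A|b]:
R2 <- R2 - (-2)*R1:  [  0  -3  -2  -1   7 ]
R3 <- R3 - (-4)*R1:  [   0    9    9   -3  -18 ]
R4 <- R4 - (-4)*R1:  [   0   -9  -18   19   15 ]
R3 <- R3 - (-3)*R2:  [  0   0   3  -6   3 ]
R4 <- R4 - (3)*R2:  [   0    0  -12   22   -6 ]
R4 <- R4 - (-4)*R3:  [  0   0   0  -2   6 ]
Row echelon form:
[ 1   2   6   6  |  -47 ]
[ 0  -3  -2  -1  |    7 ]
[ 0   0   3  -6  |    3 ]
[ 0   0   0  -2  |    6 ]
Back-substitution:
t = (6) / -2 = -3
w = (3 - (-6)*(-3)) / 3 = -5
v = (7 - (-2)*(-5) - (-1)*(-3)) / -3 = 2
u = (-47 - (2)*(2) - (6)*(-5) - (6)*(-3)) / 1 = -3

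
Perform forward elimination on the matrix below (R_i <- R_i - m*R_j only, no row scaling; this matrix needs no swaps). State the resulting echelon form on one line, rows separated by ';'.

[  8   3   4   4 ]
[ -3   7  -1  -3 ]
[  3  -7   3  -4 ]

Forward elimination:
R2 <- R2 - (-3/8)*R1:  [    0  65/8   1/2  -3/2 ]
R3 <- R3 - (3/8)*R1:  [     0  -65/8    3/2  -11/2 ]
R3 <- R3 - (-1)*R2:  [  0   0   2  -7 ]
Row echelon form:
[ 8     3    4     4 ]
[ 0  65/8  1/2  -3/2 ]
[ 0     0    2    -7 ]

REF = [8 3 4 4; 0 65/8 1/2 -3/2; 0 0 2 -7]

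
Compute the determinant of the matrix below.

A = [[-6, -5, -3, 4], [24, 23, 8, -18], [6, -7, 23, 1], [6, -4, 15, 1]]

det(A) = 72

Forward elimination:
R2 <- R2 - (-4)*R1:  [  0   3  -4  -2 ]
R3 <- R3 - (-1)*R1:  [   0  -12   20    5 ]
R4 <- R4 - (-1)*R1:  [  0  -9  12   5 ]
R3 <- R3 - (-4)*R2:  [  0   0   4  -3 ]
R4 <- R4 - (-3)*R2:  [  0   0   0  -1 ]
Upper-triangular form:
[ -6  -5  -3   4 ]
[  0   3  -4  -2 ]
[  0   0   4  -3 ]
[  0   0   0  -1 ]
det(A) = (-1)^0 * (-6) * (3) * (4) * (-1) = 72  (0 row swaps -> sign +1)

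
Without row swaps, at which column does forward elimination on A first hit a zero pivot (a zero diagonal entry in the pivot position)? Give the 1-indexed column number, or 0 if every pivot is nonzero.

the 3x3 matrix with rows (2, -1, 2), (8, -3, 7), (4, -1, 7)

Naive forward elimination:
R2 <- R2 - (4)*R1:  [  0   1  -1 ]
R3 <- R3 - (2)*R1:  [ 0  1  3 ]
R3 <- R3 - (1)*R2:  [ 0  0  4 ]
All pivots nonzero; naive elimination completes without hitting a zero pivot.

first zero-pivot column = 0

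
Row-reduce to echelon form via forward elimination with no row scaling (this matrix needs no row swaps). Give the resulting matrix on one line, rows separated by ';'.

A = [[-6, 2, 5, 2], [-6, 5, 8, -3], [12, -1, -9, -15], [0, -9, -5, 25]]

Forward elimination:
R2 <- R2 - (1)*R1:  [  0   3   3  -5 ]
R3 <- R3 - (-2)*R1:  [   0    3    1  -11 ]
R3 <- R3 - (1)*R2:  [  0   0  -2  -6 ]
R4 <- R4 - (-3)*R2:  [  0   0   4  10 ]
R4 <- R4 - (-2)*R3:  [  0   0   0  -2 ]
Row echelon form:
[ -6  2   5   2 ]
[  0  3   3  -5 ]
[  0  0  -2  -6 ]
[  0  0   0  -2 ]

REF = [-6 2 5 2; 0 3 3 -5; 0 0 -2 -6; 0 0 0 -2]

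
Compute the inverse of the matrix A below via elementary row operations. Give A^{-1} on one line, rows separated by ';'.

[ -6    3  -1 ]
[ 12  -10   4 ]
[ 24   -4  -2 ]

Gauss-Jordan on [A | I]:
R1 <- (1/-6)*R1:  [    1  -1/2   1/6  |  -1/6     0     0 ]
R2 <- R2 - (12)*R1:  [  0  -4   2  |   2   1   0 ]
R3 <- R3 - (24)*R1:  [  0   8  -6  |   4   0   1 ]
R2 <- (1/-4)*R2:  [    0     1  -1/2  |  -1/2  -1/4     0 ]
R1 <- R1 - (-1/2)*R2:  [     1      0  -1/12  |  -5/12   -1/8      0 ]
R3 <- R3 - (8)*R2:  [  0   0  -2  |   8   2   1 ]
R3 <- (1/-2)*R3:  [    0     0     1  |    -4    -1  -1/2 ]
R1 <- R1 - (-1/12)*R3:  [     1      0      0  |   -3/4  -5/24  -1/24 ]
R2 <- R2 - (-1/2)*R3:  [    0     1     0  |  -5/2  -3/4  -1/4 ]
Right block of [I | A^{-1}] is the inverse:
[ -3/4  -5/24  -1/24 ]
[ -5/2   -3/4   -1/4 ]
[   -4     -1   -1/2 ]

inverse = [-3/4 -5/24 -1/24; -5/2 -3/4 -1/4; -4 -1 -1/2]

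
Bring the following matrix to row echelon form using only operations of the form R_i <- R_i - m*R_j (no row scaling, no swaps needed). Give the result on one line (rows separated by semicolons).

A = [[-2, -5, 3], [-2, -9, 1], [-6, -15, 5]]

Forward elimination:
R2 <- R2 - (1)*R1:  [  0  -4  -2 ]
R3 <- R3 - (3)*R1:  [  0   0  -4 ]
Row echelon form:
[ -2  -5   3 ]
[  0  -4  -2 ]
[  0   0  -4 ]

REF = [-2 -5 3; 0 -4 -2; 0 0 -4]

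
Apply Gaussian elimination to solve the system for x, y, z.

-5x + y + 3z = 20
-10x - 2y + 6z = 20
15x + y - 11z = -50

(0, 5, 5)

Forward elimination on [A|b]:
R2 <- R2 - (2)*R1:  [   0   -4    0  -20 ]
R3 <- R3 - (-3)*R1:  [  0   4  -2  10 ]
R3 <- R3 - (-1)*R2:  [   0    0   -2  -10 ]
Row echelon form:
[ -5   1   3  |   20 ]
[  0  -4   0  |  -20 ]
[  0   0  -2  |  -10 ]
Back-substitution:
z = (-10) / -2 = 5
y = (-20) / -4 = 5
x = (20 - (1)*(5) - (3)*(5)) / -5 = 0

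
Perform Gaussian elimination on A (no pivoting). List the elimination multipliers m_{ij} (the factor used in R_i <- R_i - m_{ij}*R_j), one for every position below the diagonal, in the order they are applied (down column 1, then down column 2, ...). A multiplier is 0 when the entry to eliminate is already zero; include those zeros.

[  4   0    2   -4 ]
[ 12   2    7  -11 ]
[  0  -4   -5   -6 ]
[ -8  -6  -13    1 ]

multipliers: 3, 0, -2, -2, -3, 2

Forward elimination:
R2 <- R2 - (3)*R1:  [ 0  2  1  1 ]
R3: entry in column 1 is already 0 -> m_{31} = 0 (no row operation needed)
R4 <- R4 - (-2)*R1:  [  0  -6  -9  -7 ]
R3 <- R3 - (-2)*R2:  [  0   0  -3  -4 ]
R4 <- R4 - (-3)*R2:  [  0   0  -6  -4 ]
R4 <- R4 - (2)*R3:  [ 0  0  0  4 ]
Multipliers (in order of application): m_{21} = 3, m_{31} = 0, m_{41} = -2, m_{32} = -2, m_{42} = -3, m_{43} = 2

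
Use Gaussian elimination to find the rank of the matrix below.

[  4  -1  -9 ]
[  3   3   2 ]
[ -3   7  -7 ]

rank(A) = 3

Row reduction:
R2 <- R2 - (3/4)*R1:  [    0  15/4  35/4 ]
R3 <- R3 - (-3/4)*R1:  [     0   25/4  -55/4 ]
R3 <- R3 - (5/3)*R2:  [     0      0  -85/3 ]
Row echelon form:
[ 4    -1     -9 ]
[ 0  15/4   35/4 ]
[ 0     0  -85/3 ]
Nonzero rows / pivot columns: 3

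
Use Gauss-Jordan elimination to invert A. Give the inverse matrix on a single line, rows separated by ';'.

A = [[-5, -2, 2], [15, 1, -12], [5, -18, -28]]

Gauss-Jordan on [A | I]:
R1 <- (1/-5)*R1:  [    1   2/5  -2/5  |  -1/5     0     0 ]
R2 <- R2 - (15)*R1:  [  0  -5  -6  |   3   1   0 ]
R3 <- R3 - (5)*R1:  [   0  -20  -26  |    1    0    1 ]
R2 <- (1/-5)*R2:  [    0     1   6/5  |  -3/5  -1/5     0 ]
R1 <- R1 - (2/5)*R2:  [      1       0  -22/25  |    1/25    2/25       0 ]
R3 <- R3 - (-20)*R2:  [   0    0   -2  |  -11   -4    1 ]
R3 <- (1/-2)*R3:  [    0     0     1  |  11/2     2  -1/2 ]
R1 <- R1 - (-22/25)*R3:  [      1       0       0  |  122/25   46/25  -11/25 ]
R2 <- R2 - (6/5)*R3:  [     0      1      0  |  -36/5  -13/5    3/5 ]
Right block of [I | A^{-1}] is the inverse:
[ 122/25  46/25  -11/25 ]
[  -36/5  -13/5     3/5 ]
[   11/2      2    -1/2 ]

inverse = [122/25 46/25 -11/25; -36/5 -13/5 3/5; 11/2 2 -1/2]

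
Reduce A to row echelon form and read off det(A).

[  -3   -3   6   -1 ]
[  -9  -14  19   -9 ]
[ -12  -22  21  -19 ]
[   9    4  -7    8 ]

det(A) = -375

Forward elimination:
R2 <- R2 - (3)*R1:  [  0  -5   1  -6 ]
R3 <- R3 - (4)*R1:  [   0  -10   -3  -15 ]
R4 <- R4 - (-3)*R1:  [  0  -5  11   5 ]
R3 <- R3 - (2)*R2:  [  0   0  -5  -3 ]
R4 <- R4 - (1)*R2:  [  0   0  10  11 ]
R4 <- R4 - (-2)*R3:  [ 0  0  0  5 ]
Upper-triangular form:
[ -3  -3   6  -1 ]
[  0  -5   1  -6 ]
[  0   0  -5  -3 ]
[  0   0   0   5 ]
det(A) = (-1)^0 * (-3) * (-5) * (-5) * (5) = -375  (0 row swaps -> sign +1)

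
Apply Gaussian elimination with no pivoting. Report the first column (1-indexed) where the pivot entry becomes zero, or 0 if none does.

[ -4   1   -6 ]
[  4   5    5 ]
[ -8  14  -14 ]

first zero-pivot column = 3

Naive forward elimination:
R2 <- R2 - (-1)*R1:  [  0   6  -1 ]
R3 <- R3 - (2)*R1:  [  0  12  -2 ]
R3 <- R3 - (2)*R2:  [ 0  0  0 ]
Matrix at this point:
[ -4  1  -6 ]
[  0  6  -1 ]
[  0  0   0 ]
Pivot entry (3,3) in the last row is zero and there are no rows below to swap with -> zero pivot in column 3 (A is singular).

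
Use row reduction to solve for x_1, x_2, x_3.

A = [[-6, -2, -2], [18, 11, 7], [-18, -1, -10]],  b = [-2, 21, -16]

(-2, 2, 5)

Forward elimination on [A|b]:
R2 <- R2 - (-3)*R1:  [  0   5   1  15 ]
R3 <- R3 - (3)*R1:  [   0    5   -4  -10 ]
R3 <- R3 - (1)*R2:  [   0    0   -5  -25 ]
Row echelon form:
[ -6  -2  -2  |   -2 ]
[  0   5   1  |   15 ]
[  0   0  -5  |  -25 ]
Back-substitution:
x_3 = (-25) / -5 = 5
x_2 = (15 - (1)*(5)) / 5 = 2
x_1 = (-2 - (-2)*(2) - (-2)*(5)) / -6 = -2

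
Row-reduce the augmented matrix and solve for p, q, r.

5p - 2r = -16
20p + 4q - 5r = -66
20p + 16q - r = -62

Forward elimination on [A|b]:
R2 <- R2 - (4)*R1:  [  0   4   3  -2 ]
R3 <- R3 - (4)*R1:  [  0  16   7   2 ]
R3 <- R3 - (4)*R2:  [  0   0  -5  10 ]
Row echelon form:
[ 5  0  -2  |  -16 ]
[ 0  4   3  |   -2 ]
[ 0  0  -5  |   10 ]
Back-substitution:
r = (10) / -5 = -2
q = (-2 - (3)*(-2)) / 4 = 1
p = (-16 - (-2)*(-2)) / 5 = -4

(-4, 1, -2)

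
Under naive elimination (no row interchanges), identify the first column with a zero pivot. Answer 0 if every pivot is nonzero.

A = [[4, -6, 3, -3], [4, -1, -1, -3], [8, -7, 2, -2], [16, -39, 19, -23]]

Naive forward elimination:
R2 <- R2 - (1)*R1:  [  0   5  -4   0 ]
R3 <- R3 - (2)*R1:  [  0   5  -4   4 ]
R4 <- R4 - (4)*R1:  [   0  -15    7  -11 ]
R3 <- R3 - (1)*R2:  [ 0  0  0  4 ]
R4 <- R4 - (-3)*R2:  [   0    0   -5  -11 ]
Matrix at this point:
[ 4  -6   3   -3 ]
[ 0   5  -4    0 ]
[ 0   0   0    4 ]
[ 0   0  -5  -11 ]
Pivot entry (3,3) is zero but row 4 has -5 in column 3 -> naive elimination stops; a row interchange (e.g. R3 <-> R4) would be required here.

first zero-pivot column = 3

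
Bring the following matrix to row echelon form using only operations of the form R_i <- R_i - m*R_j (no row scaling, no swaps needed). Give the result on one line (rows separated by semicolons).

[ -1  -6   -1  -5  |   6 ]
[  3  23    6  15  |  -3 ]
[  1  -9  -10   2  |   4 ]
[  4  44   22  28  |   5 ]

REF = [-1 -6 -1 -5 6; 0 5 3 0 15; 0 0 -2 -3 55; 0 0 0 -1 134]

Forward elimination:
R2 <- R2 - (-3)*R1:  [  0   5   3   0  15 ]
R3 <- R3 - (-1)*R1:  [   0  -15  -11   -3   10 ]
R4 <- R4 - (-4)*R1:  [  0  20  18   8  29 ]
R3 <- R3 - (-3)*R2:  [  0   0  -2  -3  55 ]
R4 <- R4 - (4)*R2:  [   0    0    6    8  -31 ]
R4 <- R4 - (-3)*R3:  [   0    0    0   -1  134 ]
Row echelon form:
[ -1  -6  -1  -5  |    6 ]
[  0   5   3   0  |   15 ]
[  0   0  -2  -3  |   55 ]
[  0   0   0  -1  |  134 ]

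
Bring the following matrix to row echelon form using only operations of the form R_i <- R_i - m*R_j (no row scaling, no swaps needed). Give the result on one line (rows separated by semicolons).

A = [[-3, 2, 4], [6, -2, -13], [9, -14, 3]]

Forward elimination:
R2 <- R2 - (-2)*R1:  [  0   2  -5 ]
R3 <- R3 - (-3)*R1:  [  0  -8  15 ]
R3 <- R3 - (-4)*R2:  [  0   0  -5 ]
Row echelon form:
[ -3  2   4 ]
[  0  2  -5 ]
[  0  0  -5 ]

REF = [-3 2 4; 0 2 -5; 0 0 -5]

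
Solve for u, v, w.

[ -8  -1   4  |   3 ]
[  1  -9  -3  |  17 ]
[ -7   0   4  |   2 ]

(2, -3, 4)

Forward elimination on [A|b]:
R2 <- R2 - (-1/8)*R1:  [     0  -73/8   -5/2  139/8 ]
R3 <- R3 - (7/8)*R1:  [    0   7/8   1/2  -5/8 ]
R3 <- R3 - (-7/73)*R2:  [     0      0  19/73  76/73 ]
Row echelon form:
[ -8     -1      4  |      3 ]
[  0  -73/8   -5/2  |  139/8 ]
[  0      0  19/73  |  76/73 ]
Back-substitution:
w = (76/73) / (19/73) = 4
v = (139/8 - (-5/2)*(4)) / (-73/8) = -3
u = (3 - (-1)*(-3) - (4)*(4)) / -8 = 2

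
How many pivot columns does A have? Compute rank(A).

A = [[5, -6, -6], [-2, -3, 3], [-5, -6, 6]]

Row reduction:
R2 <- R2 - (-2/5)*R1:  [     0  -27/5    3/5 ]
R3 <- R3 - (-1)*R1:  [   0  -12    0 ]
R3 <- R3 - (20/9)*R2:  [    0     0  -4/3 ]
Row echelon form:
[ 5     -6    -6 ]
[ 0  -27/5   3/5 ]
[ 0      0  -4/3 ]
Nonzero rows / pivot columns: 3

rank(A) = 3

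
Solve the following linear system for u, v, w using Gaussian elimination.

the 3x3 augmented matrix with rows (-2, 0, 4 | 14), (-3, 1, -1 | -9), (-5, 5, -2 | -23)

(1, -2, 4)

Forward elimination on [A|b]:
R2 <- R2 - (3/2)*R1:  [   0    1   -7  -30 ]
R3 <- R3 - (5/2)*R1:  [   0    5  -12  -58 ]
R3 <- R3 - (5)*R2:  [  0   0  23  92 ]
Row echelon form:
[ -2  0   4  |   14 ]
[  0  1  -7  |  -30 ]
[  0  0  23  |   92 ]
Back-substitution:
w = (92) / 23 = 4
v = (-30 - (-7)*(4)) / 1 = -2
u = (14 - (4)*(4)) / -2 = 1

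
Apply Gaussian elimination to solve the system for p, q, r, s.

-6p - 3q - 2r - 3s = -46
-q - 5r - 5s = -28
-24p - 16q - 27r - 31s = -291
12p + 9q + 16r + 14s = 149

(4, 3, 2, 3)

Forward elimination on [A|b]:
R3 <- R3 - (4)*R1:  [    0    -4   -19   -19  -107 ]
R4 <- R4 - (-2)*R1:  [  0   3  12   8  57 ]
R3 <- R3 - (4)*R2:  [ 0  0  1  1  5 ]
R4 <- R4 - (-3)*R2:  [   0    0   -3   -7  -27 ]
R4 <- R4 - (-3)*R3:  [   0    0    0   -4  -12 ]
Row echelon form:
[ -6  -3  -2  -3  |  -46 ]
[  0  -1  -5  -5  |  -28 ]
[  0   0   1   1  |    5 ]
[  0   0   0  -4  |  -12 ]
Back-substitution:
s = (-12) / -4 = 3
r = (5 - (1)*(3)) / 1 = 2
q = (-28 - (-5)*(2) - (-5)*(3)) / -1 = 3
p = (-46 - (-3)*(3) - (-2)*(2) - (-3)*(3)) / -6 = 4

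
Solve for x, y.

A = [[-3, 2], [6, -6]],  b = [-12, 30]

(2, -3)

Forward elimination on [A|b]:
R2 <- R2 - (-2)*R1:  [  0  -2   6 ]
Row echelon form:
[ -3   2  |  -12 ]
[  0  -2  |    6 ]
Back-substitution:
y = (6) / -2 = -3
x = (-12 - (2)*(-3)) / -3 = 2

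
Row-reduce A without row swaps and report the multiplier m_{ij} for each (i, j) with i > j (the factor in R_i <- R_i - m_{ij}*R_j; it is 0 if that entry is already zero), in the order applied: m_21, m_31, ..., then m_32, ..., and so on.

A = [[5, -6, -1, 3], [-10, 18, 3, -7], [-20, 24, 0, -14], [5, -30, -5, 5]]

Forward elimination:
R2 <- R2 - (-2)*R1:  [  0   6   1  -1 ]
R3 <- R3 - (-4)*R1:  [  0   0  -4  -2 ]
R4 <- R4 - (1)*R1:  [   0  -24   -4    2 ]
R3: entry in column 2 is already 0 -> m_{32} = 0 (no row operation needed)
R4 <- R4 - (-4)*R2:  [  0   0   0  -2 ]
R4: entry in column 3 is already 0 -> m_{43} = 0 (no row operation needed)
Multipliers (in order of application): m_{21} = -2, m_{31} = -4, m_{41} = 1, m_{32} = 0, m_{42} = -4, m_{43} = 0

multipliers: -2, -4, 1, 0, -4, 0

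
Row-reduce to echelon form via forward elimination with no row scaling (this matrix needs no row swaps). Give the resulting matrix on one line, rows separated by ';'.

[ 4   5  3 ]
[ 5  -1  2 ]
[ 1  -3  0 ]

Forward elimination:
R2 <- R2 - (5/4)*R1:  [     0  -29/4   -7/4 ]
R3 <- R3 - (1/4)*R1:  [     0  -17/4   -3/4 ]
R3 <- R3 - (17/29)*R2:  [    0     0  8/29 ]
Row echelon form:
[ 4      5     3 ]
[ 0  -29/4  -7/4 ]
[ 0      0  8/29 ]

REF = [4 5 3; 0 -29/4 -7/4; 0 0 8/29]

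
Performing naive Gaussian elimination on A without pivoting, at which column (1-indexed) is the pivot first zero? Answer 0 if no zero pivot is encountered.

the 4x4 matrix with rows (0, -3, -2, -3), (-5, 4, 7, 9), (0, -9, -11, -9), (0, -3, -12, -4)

Naive forward elimination:
Pivot entry (1,1) is zero but row 2 has -5 in column 1 -> naive elimination stops; a row interchange (e.g. R1 <-> R2) would be required here.

first zero-pivot column = 1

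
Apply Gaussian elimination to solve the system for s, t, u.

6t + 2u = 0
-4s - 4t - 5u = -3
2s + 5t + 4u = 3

Forward elimination on [A|b]:
R1 <-> R2   (pivot in column 1 was zero)
[ -4  -4  -5  -3 ]
[  0   6   2   0 ]
[  2   5   4   3 ]
R3 <- R3 - (-1/2)*R1:  [   0    3  3/2  3/2 ]
R3 <- R3 - (1/2)*R2:  [   0    0  1/2  3/2 ]
Row echelon form:
[ -4  -4   -5  |   -3 ]
[  0   6    2  |    0 ]
[  0   0  1/2  |  3/2 ]
Back-substitution:
u = (3/2) / (1/2) = 3
t = (0 - (2)*(3)) / 6 = -1
s = (-3 - (-4)*(-1) - (-5)*(3)) / -4 = -2

(-2, -1, 3)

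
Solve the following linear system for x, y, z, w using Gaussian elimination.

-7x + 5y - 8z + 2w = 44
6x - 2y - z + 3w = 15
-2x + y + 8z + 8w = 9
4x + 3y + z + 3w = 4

(-1, -1, -4, 5)

Forward elimination on [A|b]:
R2 <- R2 - (-6/7)*R1:  [     0   16/7  -55/7   33/7  369/7 ]
R3 <- R3 - (2/7)*R1:  [     0   -3/7   72/7   52/7  -25/7 ]
R4 <- R4 - (-4/7)*R1:  [     0   41/7  -25/7   29/7  204/7 ]
R3 <- R3 - (-3/16)*R2:  [      0       0  141/16  133/16  101/16 ]
R4 <- R4 - (41/16)*R2:  [        0         0    265/16   -127/16  -1695/16 ]
R4 <- R4 - (265/141)*R3:  [          0           0           0   -3322/141  -16610/141 ]
Row echelon form:
[ -7     5      -8          2  |          44 ]
[  0  16/7   -55/7       33/7  |       369/7 ]
[  0     0  141/16     133/16  |      101/16 ]
[  0     0       0  -3322/141  |  -16610/141 ]
Back-substitution:
w = (-16610/141) / (-3322/141) = 5
z = (101/16 - (133/16)*(5)) / (141/16) = -4
y = (369/7 - (-55/7)*(-4) - (33/7)*(5)) / (16/7) = -1
x = (44 - (5)*(-1) - (-8)*(-4) - (2)*(5)) / -7 = -1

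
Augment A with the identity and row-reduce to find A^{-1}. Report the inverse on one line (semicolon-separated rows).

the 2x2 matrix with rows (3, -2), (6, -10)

Gauss-Jordan on [A | I]:
R1 <- (1/3)*R1:  [    1  -2/3  |   1/3     0 ]
R2 <- R2 - (6)*R1:  [  0  -6  |  -2   1 ]
R2 <- (1/-6)*R2:  [    0     1  |   1/3  -1/6 ]
R1 <- R1 - (-2/3)*R2:  [    1     0  |   5/9  -1/9 ]
Right block of [I | A^{-1}] is the inverse:
[ 5/9  -1/9 ]
[ 1/3  -1/6 ]

inverse = [5/9 -1/9; 1/3 -1/6]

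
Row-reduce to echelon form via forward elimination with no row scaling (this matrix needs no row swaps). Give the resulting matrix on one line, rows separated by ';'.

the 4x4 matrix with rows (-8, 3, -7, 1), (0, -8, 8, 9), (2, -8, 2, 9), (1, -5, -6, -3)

Forward elimination:
R3 <- R3 - (-1/4)*R1:  [     0  -29/4    1/4   37/4 ]
R4 <- R4 - (-1/8)*R1:  [     0  -37/8  -55/8  -23/8 ]
R3 <- R3 - (29/32)*R2:  [     0      0     -7  35/32 ]
R4 <- R4 - (37/64)*R2:  [       0        0    -23/2  -517/64 ]
R4 <- R4 - (23/14)*R3:  [     0      0      0  -79/8 ]
Row echelon form:
[ -8   3  -7      1 ]
[  0  -8   8      9 ]
[  0   0  -7  35/32 ]
[  0   0   0  -79/8 ]

REF = [-8 3 -7 1; 0 -8 8 9; 0 0 -7 35/32; 0 0 0 -79/8]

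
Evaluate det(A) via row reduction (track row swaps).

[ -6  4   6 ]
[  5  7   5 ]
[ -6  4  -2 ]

Forward elimination:
R2 <- R2 - (-5/6)*R1:  [    0  31/3    10 ]
R3 <- R3 - (1)*R1:  [  0   0  -8 ]
Upper-triangular form:
[ -6     4   6 ]
[  0  31/3  10 ]
[  0     0  -8 ]
det(A) = (-1)^0 * (-6) * (31/3) * (-8) = 496  (0 row swaps -> sign +1)

det(A) = 496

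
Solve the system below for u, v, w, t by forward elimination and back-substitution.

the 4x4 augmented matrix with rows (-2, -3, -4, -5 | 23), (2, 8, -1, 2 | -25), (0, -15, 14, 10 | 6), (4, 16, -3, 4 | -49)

(-4, -2, -1, -1)

Forward elimination on [A|b]:
R2 <- R2 - (-1)*R1:  [  0   5  -5  -3  -2 ]
R4 <- R4 - (-2)*R1:  [   0   10  -11   -6   -3 ]
R3 <- R3 - (-3)*R2:  [  0   0  -1   1   0 ]
R4 <- R4 - (2)*R2:  [  0   0  -1   0   1 ]
R4 <- R4 - (1)*R3:  [  0   0   0  -1   1 ]
Row echelon form:
[ -2  -3  -4  -5  |  23 ]
[  0   5  -5  -3  |  -2 ]
[  0   0  -1   1  |   0 ]
[  0   0   0  -1  |   1 ]
Back-substitution:
t = (1) / -1 = -1
w = (0 - (1)*(-1)) / -1 = -1
v = (-2 - (-5)*(-1) - (-3)*(-1)) / 5 = -2
u = (23 - (-3)*(-2) - (-4)*(-1) - (-5)*(-1)) / -2 = -4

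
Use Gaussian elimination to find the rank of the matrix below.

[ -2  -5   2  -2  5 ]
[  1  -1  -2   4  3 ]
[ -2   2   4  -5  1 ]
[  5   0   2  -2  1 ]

rank(A) = 4

Row reduction:
R2 <- R2 - (-1/2)*R1:  [    0  -7/2    -1     3  11/2 ]
R3 <- R3 - (1)*R1:  [  0   7   2  -3  -4 ]
R4 <- R4 - (-5/2)*R1:  [     0  -25/2      7     -7   27/2 ]
R3 <- R3 - (-2)*R2:  [ 0  0  0  3  7 ]
R4 <- R4 - (25/7)*R2:  [      0       0    74/7  -124/7   -43/7 ]
R3 <-> R4   (pivot in column 3 was zero)
[ -2    -5     2      -2      5 ]
[  0  -7/2    -1       3   11/2 ]
[  0     0  74/7  -124/7  -43/7 ]
[  0     0     0       3      7 ]
Row echelon form:
[ -2    -5     2      -2      5 ]
[  0  -7/2    -1       3   11/2 ]
[  0     0  74/7  -124/7  -43/7 ]
[  0     0     0       3      7 ]
Nonzero rows / pivot columns: 4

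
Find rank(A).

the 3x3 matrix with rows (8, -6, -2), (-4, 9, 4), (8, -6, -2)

Row reduction:
R2 <- R2 - (-1/2)*R1:  [ 0  6  3 ]
R3 <- R3 - (1)*R1:  [ 0  0  0 ]
Row echelon form:
[ 8  -6  -2 ]
[ 0   6   3 ]
[ 0   0   0 ]
Nonzero rows / pivot columns: 2

rank(A) = 2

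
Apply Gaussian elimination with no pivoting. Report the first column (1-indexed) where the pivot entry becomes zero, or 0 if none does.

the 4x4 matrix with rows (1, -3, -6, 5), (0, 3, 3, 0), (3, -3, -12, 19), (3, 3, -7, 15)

Naive forward elimination:
R3 <- R3 - (3)*R1:  [ 0  6  6  4 ]
R4 <- R4 - (3)*R1:  [  0  12  11   0 ]
R3 <- R3 - (2)*R2:  [ 0  0  0  4 ]
R4 <- R4 - (4)*R2:  [  0   0  -1   0 ]
Matrix at this point:
[ 1  -3  -6  5 ]
[ 0   3   3  0 ]
[ 0   0   0  4 ]
[ 0   0  -1  0 ]
Pivot entry (3,3) is zero but row 4 has -1 in column 3 -> naive elimination stops; a row interchange (e.g. R3 <-> R4) would be required here.

first zero-pivot column = 3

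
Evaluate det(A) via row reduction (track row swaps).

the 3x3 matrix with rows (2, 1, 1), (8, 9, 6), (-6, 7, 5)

det(A) = 40

Forward elimination:
R2 <- R2 - (4)*R1:  [ 0  5  2 ]
R3 <- R3 - (-3)*R1:  [  0  10   8 ]
R3 <- R3 - (2)*R2:  [ 0  0  4 ]
Upper-triangular form:
[ 2  1  1 ]
[ 0  5  2 ]
[ 0  0  4 ]
det(A) = (-1)^0 * (2) * (5) * (4) = 40  (0 row swaps -> sign +1)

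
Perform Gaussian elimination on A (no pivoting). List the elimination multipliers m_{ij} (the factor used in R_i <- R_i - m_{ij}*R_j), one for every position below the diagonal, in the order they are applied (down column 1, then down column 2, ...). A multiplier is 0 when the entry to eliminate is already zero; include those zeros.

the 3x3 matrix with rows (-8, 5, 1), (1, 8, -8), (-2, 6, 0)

Forward elimination:
R2 <- R2 - (-1/8)*R1:  [     0   69/8  -63/8 ]
R3 <- R3 - (1/4)*R1:  [    0  19/4  -1/4 ]
R3 <- R3 - (38/69)*R2:  [     0      0  94/23 ]
Multipliers (in order of application): m_{21} = -1/8, m_{31} = 1/4, m_{32} = 38/69

multipliers: -1/8, 1/4, 38/69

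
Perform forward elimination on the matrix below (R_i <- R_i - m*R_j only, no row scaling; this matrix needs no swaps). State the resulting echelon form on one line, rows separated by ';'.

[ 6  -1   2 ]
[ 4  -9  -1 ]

REF = [6 -1 2; 0 -25/3 -7/3]

Forward elimination:
R2 <- R2 - (2/3)*R1:  [     0  -25/3   -7/3 ]
Row echelon form:
[ 6     -1     2 ]
[ 0  -25/3  -7/3 ]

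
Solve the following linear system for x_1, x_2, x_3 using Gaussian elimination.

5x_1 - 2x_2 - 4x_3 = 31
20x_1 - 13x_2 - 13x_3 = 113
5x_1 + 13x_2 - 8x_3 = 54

Forward elimination on [A|b]:
R2 <- R2 - (4)*R1:  [   0   -5    3  -11 ]
R3 <- R3 - (1)*R1:  [  0  15  -4  23 ]
R3 <- R3 - (-3)*R2:  [   0    0    5  -10 ]
Row echelon form:
[ 5  -2  -4  |   31 ]
[ 0  -5   3  |  -11 ]
[ 0   0   5  |  -10 ]
Back-substitution:
x_3 = (-10) / 5 = -2
x_2 = (-11 - (3)*(-2)) / -5 = 1
x_1 = (31 - (-2)*(1) - (-4)*(-2)) / 5 = 5

(5, 1, -2)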